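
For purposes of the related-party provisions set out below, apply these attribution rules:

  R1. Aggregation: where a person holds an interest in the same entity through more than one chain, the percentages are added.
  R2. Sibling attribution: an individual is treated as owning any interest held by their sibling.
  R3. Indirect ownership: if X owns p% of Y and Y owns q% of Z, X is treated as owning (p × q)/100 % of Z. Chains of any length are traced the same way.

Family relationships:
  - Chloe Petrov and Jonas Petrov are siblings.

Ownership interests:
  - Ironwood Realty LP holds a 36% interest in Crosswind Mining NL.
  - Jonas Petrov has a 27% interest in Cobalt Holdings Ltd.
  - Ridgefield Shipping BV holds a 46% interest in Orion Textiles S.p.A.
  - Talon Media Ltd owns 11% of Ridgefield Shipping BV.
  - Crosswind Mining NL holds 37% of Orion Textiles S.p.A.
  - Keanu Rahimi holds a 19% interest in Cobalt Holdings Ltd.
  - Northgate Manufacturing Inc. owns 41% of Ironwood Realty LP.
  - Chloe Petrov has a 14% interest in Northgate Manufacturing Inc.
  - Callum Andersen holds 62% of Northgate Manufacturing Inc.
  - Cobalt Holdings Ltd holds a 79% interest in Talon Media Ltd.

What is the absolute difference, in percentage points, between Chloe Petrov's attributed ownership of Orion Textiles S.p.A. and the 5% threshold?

3.156134

By sibling attribution (R2), Chloe Petrov is treated as owning Jonas Petrov's 27% interest in Cobalt Holdings Ltd.
Chain via Northgate Manufacturing Inc. → Ironwood Realty LP → Crosswind Mining NL (R3): 14% × 41% × 36% × 37% = 0.764568% of Orion Textiles S.p.A.
Chain via Cobalt Holdings Ltd → Talon Media Ltd → Ridgefield Shipping BV (R3): 27% × 79% × 11% × 46% = 1.079298% of Orion Textiles S.p.A.
Aggregating (R1): 0.764568% + 1.079298% = 1.843866%.
1.843866% falls short of the 5% threshold by 3.156134 percentage points.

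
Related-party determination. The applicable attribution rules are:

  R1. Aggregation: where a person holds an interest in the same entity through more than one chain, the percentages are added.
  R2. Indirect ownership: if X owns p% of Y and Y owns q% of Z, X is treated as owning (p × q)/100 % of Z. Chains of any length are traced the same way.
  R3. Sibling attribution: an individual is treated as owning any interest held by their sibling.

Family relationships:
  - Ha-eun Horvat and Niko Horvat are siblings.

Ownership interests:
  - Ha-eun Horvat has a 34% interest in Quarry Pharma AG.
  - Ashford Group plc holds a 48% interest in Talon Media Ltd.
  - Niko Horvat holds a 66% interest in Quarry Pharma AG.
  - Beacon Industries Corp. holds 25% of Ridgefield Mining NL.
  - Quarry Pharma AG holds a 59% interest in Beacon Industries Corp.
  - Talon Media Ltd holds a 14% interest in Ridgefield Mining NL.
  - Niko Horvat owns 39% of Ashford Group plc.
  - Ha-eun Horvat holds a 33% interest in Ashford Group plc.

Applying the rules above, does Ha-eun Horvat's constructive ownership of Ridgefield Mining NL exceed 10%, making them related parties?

Yes

By sibling attribution (R3), Ha-eun Horvat is treated as also owning Niko Horvat's interest in Ashford Group plc, giving 33% + 39% = 72%.
By sibling attribution (R3), Ha-eun Horvat is treated as also owning Niko Horvat's interest in Quarry Pharma AG, giving 34% + 66% = 100%.
Chain via Ashford Group plc → Talon Media Ltd (R2): 72% × 48% × 14% = 4.8384% of Ridgefield Mining NL.
Chain via Quarry Pharma AG → Beacon Industries Corp. (R2): 100% × 59% × 25% = 14.75% of Ridgefield Mining NL.
Aggregating (R1): 4.8384% + 14.75% = 19.5884%.
19.5884% exceeds the 10% threshold, so Ha-eun is a related party to Ridgefield Mining NL.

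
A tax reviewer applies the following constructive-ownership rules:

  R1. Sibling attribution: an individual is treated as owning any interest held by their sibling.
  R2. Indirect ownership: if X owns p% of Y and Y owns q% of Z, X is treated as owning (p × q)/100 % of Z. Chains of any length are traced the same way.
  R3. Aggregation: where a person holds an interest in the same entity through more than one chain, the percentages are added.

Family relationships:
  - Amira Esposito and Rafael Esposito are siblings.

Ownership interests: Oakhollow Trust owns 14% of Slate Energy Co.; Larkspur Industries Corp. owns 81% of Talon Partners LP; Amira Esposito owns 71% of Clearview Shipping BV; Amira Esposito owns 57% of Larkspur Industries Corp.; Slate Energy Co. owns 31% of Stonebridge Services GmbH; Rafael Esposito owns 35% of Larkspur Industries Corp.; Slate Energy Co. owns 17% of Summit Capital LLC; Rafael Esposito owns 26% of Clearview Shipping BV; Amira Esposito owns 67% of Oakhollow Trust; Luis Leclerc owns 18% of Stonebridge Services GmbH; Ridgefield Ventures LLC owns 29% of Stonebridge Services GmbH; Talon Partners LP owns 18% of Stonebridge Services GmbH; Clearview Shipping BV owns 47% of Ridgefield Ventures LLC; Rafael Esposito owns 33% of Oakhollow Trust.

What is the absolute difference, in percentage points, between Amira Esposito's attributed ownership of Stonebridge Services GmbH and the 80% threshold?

49.0253

By sibling attribution (R1), Amira Esposito is treated as also owning Rafael Esposito's interest in Larkspur Industries Corp, giving 57% + 35% = 92%.
By sibling attribution (R1), Amira Esposito is treated as also owning Rafael Esposito's interest in Clearview Shipping BV, giving 71% + 26% = 97%.
By sibling attribution (R1), Amira Esposito is treated as also owning Rafael Esposito's interest in Oakhollow Trust, giving 67% + 33% = 100%.
Chain via Larkspur Industries Corp. → Talon Partners LP (R2): 92% × 81% × 18% = 13.4136% of Stonebridge Services GmbH.
Chain via Clearview Shipping BV → Ridgefield Ventures LLC (R2): 97% × 47% × 29% = 13.2211% of Stonebridge Services GmbH.
Chain via Oakhollow Trust → Slate Energy Co. (R2): 100% × 14% × 31% = 4.34% of Stonebridge Services GmbH.
Aggregating (R3): 13.4136% + 13.2211% + 4.34% = 30.9747%.
30.9747% falls short of the 80% threshold by 49.0253 percentage points.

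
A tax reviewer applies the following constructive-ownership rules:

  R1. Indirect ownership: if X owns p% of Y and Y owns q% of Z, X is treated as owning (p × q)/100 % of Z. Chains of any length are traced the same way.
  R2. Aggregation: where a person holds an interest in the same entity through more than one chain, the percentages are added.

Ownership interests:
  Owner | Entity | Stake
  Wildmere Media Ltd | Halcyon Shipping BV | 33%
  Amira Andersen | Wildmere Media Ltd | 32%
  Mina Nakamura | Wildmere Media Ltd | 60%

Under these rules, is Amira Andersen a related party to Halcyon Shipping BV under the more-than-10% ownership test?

Yes

Chain via Wildmere Media Ltd (R1): 32% × 33% = 10.56% of Halcyon Shipping BV.
10.56% exceeds the 10% threshold, so Amira is a related party to Halcyon Shipping BV.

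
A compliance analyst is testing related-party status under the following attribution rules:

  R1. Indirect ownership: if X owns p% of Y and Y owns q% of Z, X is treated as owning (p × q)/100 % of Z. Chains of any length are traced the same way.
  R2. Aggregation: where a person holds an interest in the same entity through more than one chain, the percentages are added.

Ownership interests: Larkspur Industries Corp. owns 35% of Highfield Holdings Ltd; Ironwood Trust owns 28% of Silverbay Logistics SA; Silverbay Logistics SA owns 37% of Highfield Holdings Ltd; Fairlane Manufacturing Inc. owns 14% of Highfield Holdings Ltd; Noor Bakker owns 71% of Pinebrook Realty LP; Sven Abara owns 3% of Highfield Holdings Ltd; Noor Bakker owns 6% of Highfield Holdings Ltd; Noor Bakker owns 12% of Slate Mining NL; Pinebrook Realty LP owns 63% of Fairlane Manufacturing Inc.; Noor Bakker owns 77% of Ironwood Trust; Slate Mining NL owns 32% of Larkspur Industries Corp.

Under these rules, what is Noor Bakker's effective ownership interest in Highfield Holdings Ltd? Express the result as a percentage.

Chain via Slate Mining NL → Larkspur Industries Corp. (R1): 12% × 32% × 35% = 1.344% of Highfield Holdings Ltd.
Chain via Ironwood Trust → Silverbay Logistics SA (R1): 77% × 28% × 37% = 7.9772% of Highfield Holdings Ltd.
Chain via Pinebrook Realty LP → Fairlane Manufacturing Inc. (R1): 71% × 63% × 14% = 6.2622% of Highfield Holdings Ltd.
Direct interest in Highfield Holdings Ltd: 6%.
Aggregating (R2): 1.344% + 7.9772% + 6.2622% + 6% = 21.5834%.

21.5834%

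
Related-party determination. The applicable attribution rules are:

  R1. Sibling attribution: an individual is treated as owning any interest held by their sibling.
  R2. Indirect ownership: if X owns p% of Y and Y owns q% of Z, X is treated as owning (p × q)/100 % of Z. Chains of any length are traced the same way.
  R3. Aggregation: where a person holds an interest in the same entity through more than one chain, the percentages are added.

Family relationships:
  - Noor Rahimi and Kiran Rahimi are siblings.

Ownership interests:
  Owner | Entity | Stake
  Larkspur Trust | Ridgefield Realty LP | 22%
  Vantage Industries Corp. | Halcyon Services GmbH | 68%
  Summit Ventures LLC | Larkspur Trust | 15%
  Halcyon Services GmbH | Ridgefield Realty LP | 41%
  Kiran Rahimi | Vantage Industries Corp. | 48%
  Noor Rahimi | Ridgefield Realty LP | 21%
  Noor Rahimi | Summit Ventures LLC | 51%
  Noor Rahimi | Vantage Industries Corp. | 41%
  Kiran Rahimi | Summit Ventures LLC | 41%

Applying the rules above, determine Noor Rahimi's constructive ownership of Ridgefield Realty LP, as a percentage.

48.8492%

By sibling attribution (R1), Noor Rahimi is treated as also owning Kiran Rahimi's interest in Summit Ventures LLC, giving 51% + 41% = 92%.
By sibling attribution (R1), Noor Rahimi is treated as also owning Kiran Rahimi's interest in Vantage Industries Corp, giving 41% + 48% = 89%.
Chain via Summit Ventures LLC → Larkspur Trust (R2): 92% × 15% × 22% = 3.036% of Ridgefield Realty LP.
Chain via Vantage Industries Corp. → Halcyon Services GmbH (R2): 89% × 68% × 41% = 24.8132% of Ridgefield Realty LP.
Direct interest in Ridgefield Realty LP: 21%.
Aggregating (R3): 3.036% + 24.8132% + 21% = 48.8492%.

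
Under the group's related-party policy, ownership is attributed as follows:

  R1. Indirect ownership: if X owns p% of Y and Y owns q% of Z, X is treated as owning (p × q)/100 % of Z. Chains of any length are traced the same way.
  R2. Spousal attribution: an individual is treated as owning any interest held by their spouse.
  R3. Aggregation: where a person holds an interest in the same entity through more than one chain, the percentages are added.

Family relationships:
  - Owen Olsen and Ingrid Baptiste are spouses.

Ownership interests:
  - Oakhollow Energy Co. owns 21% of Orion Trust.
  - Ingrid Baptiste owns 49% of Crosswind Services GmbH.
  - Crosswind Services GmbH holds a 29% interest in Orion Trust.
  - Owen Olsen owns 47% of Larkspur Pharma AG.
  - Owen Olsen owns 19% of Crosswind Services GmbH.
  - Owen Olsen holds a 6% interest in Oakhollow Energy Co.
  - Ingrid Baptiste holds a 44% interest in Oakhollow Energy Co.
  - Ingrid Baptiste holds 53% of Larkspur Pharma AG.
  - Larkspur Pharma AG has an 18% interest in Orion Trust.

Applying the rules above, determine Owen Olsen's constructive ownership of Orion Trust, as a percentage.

By spousal attribution (R2), Owen Olsen is treated as also owning Ingrid Baptiste's interest in Oakhollow Energy Co, giving 6% + 44% = 50%.
By spousal attribution (R2), Owen Olsen is treated as also owning Ingrid Baptiste's interest in Larkspur Pharma AG, giving 47% + 53% = 100%.
By spousal attribution (R2), Owen Olsen is treated as also owning Ingrid Baptiste's interest in Crosswind Services GmbH, giving 19% + 49% = 68%.
Chain via Oakhollow Energy Co. (R1): 50% × 21% = 10.5% of Orion Trust.
Chain via Larkspur Pharma AG (R1): 100% × 18% = 18% of Orion Trust.
Chain via Crosswind Services GmbH (R1): 68% × 29% = 19.72% of Orion Trust.
Aggregating (R3): 10.5% + 18% + 19.72% = 48.22%.

48.22%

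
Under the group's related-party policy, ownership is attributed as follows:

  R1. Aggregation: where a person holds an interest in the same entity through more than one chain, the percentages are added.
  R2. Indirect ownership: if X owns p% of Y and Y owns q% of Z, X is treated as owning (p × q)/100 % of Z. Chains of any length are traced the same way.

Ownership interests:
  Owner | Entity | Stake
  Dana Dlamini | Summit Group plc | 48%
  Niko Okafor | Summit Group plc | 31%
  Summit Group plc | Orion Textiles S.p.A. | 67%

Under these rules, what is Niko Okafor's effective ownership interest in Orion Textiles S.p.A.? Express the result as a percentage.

Chain via Summit Group plc (R2): 31% × 67% = 20.77% of Orion Textiles S.p.A.

20.77%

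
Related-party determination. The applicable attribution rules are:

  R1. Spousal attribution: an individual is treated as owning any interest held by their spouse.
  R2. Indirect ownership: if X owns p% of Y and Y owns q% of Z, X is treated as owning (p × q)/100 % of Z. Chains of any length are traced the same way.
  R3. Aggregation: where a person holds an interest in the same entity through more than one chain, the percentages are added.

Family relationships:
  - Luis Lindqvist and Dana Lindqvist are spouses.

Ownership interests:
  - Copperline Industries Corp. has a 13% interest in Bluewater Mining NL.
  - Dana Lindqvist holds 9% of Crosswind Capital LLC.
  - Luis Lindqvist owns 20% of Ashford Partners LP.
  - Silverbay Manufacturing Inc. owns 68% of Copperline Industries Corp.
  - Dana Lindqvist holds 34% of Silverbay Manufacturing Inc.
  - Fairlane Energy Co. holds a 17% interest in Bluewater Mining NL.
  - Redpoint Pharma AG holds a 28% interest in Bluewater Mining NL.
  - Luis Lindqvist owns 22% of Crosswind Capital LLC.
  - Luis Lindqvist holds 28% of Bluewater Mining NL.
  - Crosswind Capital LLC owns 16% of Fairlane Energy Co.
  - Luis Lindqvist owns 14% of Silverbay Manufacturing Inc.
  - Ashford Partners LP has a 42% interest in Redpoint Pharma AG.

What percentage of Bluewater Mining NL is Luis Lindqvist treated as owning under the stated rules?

By spousal attribution (R1), Luis Lindqvist is treated as also owning Dana Lindqvist's interest in Crosswind Capital LLC, giving 22% + 9% = 31%.
By spousal attribution (R1), Luis Lindqvist is treated as also owning Dana Lindqvist's interest in Silverbay Manufacturing Inc, giving 14% + 34% = 48%.
Chain via Ashford Partners LP → Redpoint Pharma AG (R2): 20% × 42% × 28% = 2.352% of Bluewater Mining NL.
Chain via Crosswind Capital LLC → Fairlane Energy Co. (R2): 31% × 16% × 17% = 0.8432% of Bluewater Mining NL.
Chain via Silverbay Manufacturing Inc. → Copperline Industries Corp. (R2): 48% × 68% × 13% = 4.2432% of Bluewater Mining NL.
Direct interest in Bluewater Mining NL: 28%.
Aggregating (R3): 2.352% + 0.8432% + 4.2432% + 28% = 35.4384%.

35.4384%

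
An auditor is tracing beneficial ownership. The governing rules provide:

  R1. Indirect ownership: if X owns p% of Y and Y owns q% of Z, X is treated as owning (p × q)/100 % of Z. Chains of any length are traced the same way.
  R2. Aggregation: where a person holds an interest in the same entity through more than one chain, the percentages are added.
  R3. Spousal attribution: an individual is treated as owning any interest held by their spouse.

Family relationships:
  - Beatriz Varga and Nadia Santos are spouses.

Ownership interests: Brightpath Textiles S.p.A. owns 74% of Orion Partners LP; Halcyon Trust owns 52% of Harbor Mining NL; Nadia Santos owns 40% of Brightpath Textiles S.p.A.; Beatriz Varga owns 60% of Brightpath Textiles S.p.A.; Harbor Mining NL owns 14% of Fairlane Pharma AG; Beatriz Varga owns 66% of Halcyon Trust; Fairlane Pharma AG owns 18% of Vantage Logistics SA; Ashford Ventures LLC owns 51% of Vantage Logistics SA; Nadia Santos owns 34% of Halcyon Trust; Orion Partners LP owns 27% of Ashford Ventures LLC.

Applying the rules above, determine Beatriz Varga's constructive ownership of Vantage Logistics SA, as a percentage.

11.5002%

By spousal attribution (R3), Beatriz Varga is treated as also owning Nadia Santos's interest in Halcyon Trust, giving 66% + 34% = 100%.
By spousal attribution (R3), Beatriz Varga is treated as also owning Nadia Santos's interest in Brightpath Textiles S.p.A, giving 60% + 40% = 100%.
Chain via Halcyon Trust → Harbor Mining NL → Fairlane Pharma AG (R1): 100% × 52% × 14% × 18% = 1.3104% of Vantage Logistics SA.
Chain via Brightpath Textiles S.p.A. → Orion Partners LP → Ashford Ventures LLC (R1): 100% × 74% × 27% × 51% = 10.1898% of Vantage Logistics SA.
Aggregating (R2): 1.3104% + 10.1898% = 11.5002%.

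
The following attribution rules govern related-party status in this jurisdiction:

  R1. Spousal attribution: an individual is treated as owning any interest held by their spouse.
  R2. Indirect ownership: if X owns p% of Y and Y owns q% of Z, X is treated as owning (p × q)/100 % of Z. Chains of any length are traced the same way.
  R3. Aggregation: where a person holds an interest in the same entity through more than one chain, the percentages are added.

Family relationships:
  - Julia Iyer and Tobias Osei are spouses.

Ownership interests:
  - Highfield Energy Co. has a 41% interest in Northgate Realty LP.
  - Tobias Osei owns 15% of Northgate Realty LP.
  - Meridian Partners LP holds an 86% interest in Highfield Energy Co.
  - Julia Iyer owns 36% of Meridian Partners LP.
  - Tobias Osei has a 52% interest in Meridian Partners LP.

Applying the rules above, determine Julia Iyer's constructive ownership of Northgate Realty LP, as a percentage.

46.0288%

By spousal attribution (R1), Julia Iyer is treated as also owning Tobias Osei's interest in Meridian Partners LP, giving 36% + 52% = 88%.
By spousal attribution (R1), Julia Iyer is treated as owning Tobias Osei's 15% interest in Northgate Realty LP.
Chain via Meridian Partners LP → Highfield Energy Co. (R2): 88% × 86% × 41% = 31.0288% of Northgate Realty LP.
Direct interest in Northgate Realty LP: 15%.
Aggregating (R3): 31.0288% + 15% = 46.0288%.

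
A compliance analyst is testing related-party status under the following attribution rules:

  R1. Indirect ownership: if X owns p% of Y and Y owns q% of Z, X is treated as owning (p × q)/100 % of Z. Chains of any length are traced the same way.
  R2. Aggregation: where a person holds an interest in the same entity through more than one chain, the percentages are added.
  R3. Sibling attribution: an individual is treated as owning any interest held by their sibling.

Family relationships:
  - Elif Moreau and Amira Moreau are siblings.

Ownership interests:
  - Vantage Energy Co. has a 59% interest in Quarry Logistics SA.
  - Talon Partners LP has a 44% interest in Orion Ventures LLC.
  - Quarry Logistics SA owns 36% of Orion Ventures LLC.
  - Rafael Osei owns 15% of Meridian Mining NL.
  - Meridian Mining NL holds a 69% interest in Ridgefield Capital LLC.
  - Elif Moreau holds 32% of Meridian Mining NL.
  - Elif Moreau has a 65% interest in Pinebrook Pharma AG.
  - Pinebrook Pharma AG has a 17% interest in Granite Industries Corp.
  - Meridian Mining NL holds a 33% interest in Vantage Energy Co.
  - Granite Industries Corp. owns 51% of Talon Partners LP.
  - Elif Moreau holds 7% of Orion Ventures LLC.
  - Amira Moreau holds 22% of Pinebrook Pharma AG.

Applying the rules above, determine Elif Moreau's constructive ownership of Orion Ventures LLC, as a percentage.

By sibling attribution (R3), Elif Moreau is treated as also owning Amira Moreau's interest in Pinebrook Pharma AG, giving 65% + 22% = 87%.
Chain via Meridian Mining NL → Vantage Energy Co. → Quarry Logistics SA (R1): 32% × 33% × 59% × 36% = 2.242944% of Orion Ventures LLC.
Chain via Pinebrook Pharma AG → Granite Industries Corp. → Talon Partners LP (R1): 87% × 17% × 51% × 44% = 3.318876% of Orion Ventures LLC.
Direct interest in Orion Ventures LLC: 7%.
Aggregating (R2): 2.242944% + 3.318876% + 7% = 12.56182%.

12.56182%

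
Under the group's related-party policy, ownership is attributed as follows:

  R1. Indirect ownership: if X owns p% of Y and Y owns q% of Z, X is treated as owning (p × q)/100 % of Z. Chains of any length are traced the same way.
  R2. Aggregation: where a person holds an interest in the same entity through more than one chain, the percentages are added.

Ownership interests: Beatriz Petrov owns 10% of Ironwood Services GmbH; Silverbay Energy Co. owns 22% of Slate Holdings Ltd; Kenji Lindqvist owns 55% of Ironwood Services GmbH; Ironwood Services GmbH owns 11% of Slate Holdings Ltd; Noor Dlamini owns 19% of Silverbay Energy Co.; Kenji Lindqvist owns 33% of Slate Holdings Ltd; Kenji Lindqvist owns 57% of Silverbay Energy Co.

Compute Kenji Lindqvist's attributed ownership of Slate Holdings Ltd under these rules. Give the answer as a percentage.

Chain via Silverbay Energy Co. (R1): 57% × 22% = 12.54% of Slate Holdings Ltd.
Chain via Ironwood Services GmbH (R1): 55% × 11% = 6.05% of Slate Holdings Ltd.
Direct interest in Slate Holdings Ltd: 33%.
Aggregating (R2): 12.54% + 6.05% + 33% = 51.59%.

51.59%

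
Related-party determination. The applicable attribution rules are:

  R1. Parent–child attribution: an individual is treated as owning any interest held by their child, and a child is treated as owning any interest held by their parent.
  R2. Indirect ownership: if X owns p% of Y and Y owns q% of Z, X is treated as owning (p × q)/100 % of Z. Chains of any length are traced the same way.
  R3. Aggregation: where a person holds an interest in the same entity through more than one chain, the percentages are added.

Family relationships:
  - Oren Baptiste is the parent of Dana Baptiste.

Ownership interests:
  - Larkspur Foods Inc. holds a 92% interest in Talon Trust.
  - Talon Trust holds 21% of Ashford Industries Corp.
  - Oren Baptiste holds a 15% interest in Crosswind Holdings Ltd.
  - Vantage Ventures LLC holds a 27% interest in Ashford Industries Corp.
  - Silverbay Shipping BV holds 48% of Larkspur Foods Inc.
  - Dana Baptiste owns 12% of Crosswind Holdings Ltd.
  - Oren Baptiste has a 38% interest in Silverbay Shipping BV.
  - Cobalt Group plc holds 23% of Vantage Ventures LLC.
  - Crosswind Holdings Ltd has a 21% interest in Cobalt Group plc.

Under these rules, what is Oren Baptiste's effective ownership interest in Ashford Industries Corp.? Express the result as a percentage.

3.876075%

By parent–child attribution (R1), Oren Baptiste is treated as also owning Dana Baptiste's interest in Crosswind Holdings Ltd, giving 15% + 12% = 27%.
Chain via Silverbay Shipping BV → Larkspur Foods Inc. → Talon Trust (R2): 38% × 48% × 92% × 21% = 3.523968% of Ashford Industries Corp.
Chain via Crosswind Holdings Ltd → Cobalt Group plc → Vantage Ventures LLC (R2): 27% × 21% × 23% × 27% = 0.352107% of Ashford Industries Corp.
Aggregating (R3): 3.523968% + 0.352107% = 3.876075%.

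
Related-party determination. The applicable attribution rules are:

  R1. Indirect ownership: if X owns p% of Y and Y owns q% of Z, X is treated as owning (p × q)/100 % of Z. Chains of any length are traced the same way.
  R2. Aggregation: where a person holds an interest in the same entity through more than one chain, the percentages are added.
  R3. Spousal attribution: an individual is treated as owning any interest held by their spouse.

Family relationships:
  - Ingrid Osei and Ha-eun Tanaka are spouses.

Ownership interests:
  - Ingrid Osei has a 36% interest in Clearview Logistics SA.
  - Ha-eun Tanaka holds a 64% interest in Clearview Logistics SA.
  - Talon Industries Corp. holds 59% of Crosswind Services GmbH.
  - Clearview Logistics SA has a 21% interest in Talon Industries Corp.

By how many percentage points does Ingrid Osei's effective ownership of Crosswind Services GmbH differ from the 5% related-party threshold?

By spousal attribution (R3), Ingrid Osei is treated as also owning Ha-eun Tanaka's interest in Clearview Logistics SA, giving 36% + 64% = 100%.
Chain via Clearview Logistics SA → Talon Industries Corp. (R1): 100% × 21% × 59% = 12.39% of Crosswind Services GmbH.
12.39% exceeds the 5% threshold by 7.39 percentage points.

7.39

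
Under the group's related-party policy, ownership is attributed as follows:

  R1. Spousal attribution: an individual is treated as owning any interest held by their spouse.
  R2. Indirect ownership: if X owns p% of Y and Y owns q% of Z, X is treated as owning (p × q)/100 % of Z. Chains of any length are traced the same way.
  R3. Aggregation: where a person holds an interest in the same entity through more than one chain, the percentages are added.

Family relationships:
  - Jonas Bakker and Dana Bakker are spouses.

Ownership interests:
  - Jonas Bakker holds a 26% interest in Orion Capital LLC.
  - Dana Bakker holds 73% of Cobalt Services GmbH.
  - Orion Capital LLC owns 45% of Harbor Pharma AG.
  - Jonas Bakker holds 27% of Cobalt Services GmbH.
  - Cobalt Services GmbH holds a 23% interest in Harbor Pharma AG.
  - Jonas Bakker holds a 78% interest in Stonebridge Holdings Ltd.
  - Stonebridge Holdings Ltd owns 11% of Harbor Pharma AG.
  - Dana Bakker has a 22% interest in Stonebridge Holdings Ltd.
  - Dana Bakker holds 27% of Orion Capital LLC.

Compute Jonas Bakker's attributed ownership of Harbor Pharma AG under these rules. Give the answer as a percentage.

By spousal attribution (R1), Jonas Bakker is treated as also owning Dana Bakker's interest in Orion Capital LLC, giving 26% + 27% = 53%.
By spousal attribution (R1), Jonas Bakker is treated as also owning Dana Bakker's interest in Cobalt Services GmbH, giving 27% + 73% = 100%.
By spousal attribution (R1), Jonas Bakker is treated as also owning Dana Bakker's interest in Stonebridge Holdings Ltd, giving 78% + 22% = 100%.
Chain via Orion Capital LLC (R2): 53% × 45% = 23.85% of Harbor Pharma AG.
Chain via Cobalt Services GmbH (R2): 100% × 23% = 23% of Harbor Pharma AG.
Chain via Stonebridge Holdings Ltd (R2): 100% × 11% = 11% of Harbor Pharma AG.
Aggregating (R3): 23.85% + 23% + 11% = 57.85%.

57.85%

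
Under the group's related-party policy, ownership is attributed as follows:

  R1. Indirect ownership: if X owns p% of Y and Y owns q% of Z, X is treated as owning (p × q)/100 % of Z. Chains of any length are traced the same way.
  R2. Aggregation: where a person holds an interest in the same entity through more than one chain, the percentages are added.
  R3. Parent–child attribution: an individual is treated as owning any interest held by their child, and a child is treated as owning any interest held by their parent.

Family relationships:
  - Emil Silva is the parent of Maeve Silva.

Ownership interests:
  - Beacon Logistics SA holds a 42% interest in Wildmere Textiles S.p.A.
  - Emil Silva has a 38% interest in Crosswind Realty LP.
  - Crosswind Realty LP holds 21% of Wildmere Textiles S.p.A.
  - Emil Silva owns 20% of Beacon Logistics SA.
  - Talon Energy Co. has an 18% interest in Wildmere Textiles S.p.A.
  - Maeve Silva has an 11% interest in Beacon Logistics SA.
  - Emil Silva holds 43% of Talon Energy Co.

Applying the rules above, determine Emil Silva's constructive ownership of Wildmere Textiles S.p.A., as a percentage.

28.74%

By parent–child attribution (R3), Emil Silva is treated as also owning Maeve Silva's interest in Beacon Logistics SA, giving 20% + 11% = 31%.
Chain via Crosswind Realty LP (R1): 38% × 21% = 7.98% of Wildmere Textiles S.p.A.
Chain via Talon Energy Co. (R1): 43% × 18% = 7.74% of Wildmere Textiles S.p.A.
Chain via Beacon Logistics SA (R1): 31% × 42% = 13.02% of Wildmere Textiles S.p.A.
Aggregating (R2): 7.98% + 7.74% + 13.02% = 28.74%.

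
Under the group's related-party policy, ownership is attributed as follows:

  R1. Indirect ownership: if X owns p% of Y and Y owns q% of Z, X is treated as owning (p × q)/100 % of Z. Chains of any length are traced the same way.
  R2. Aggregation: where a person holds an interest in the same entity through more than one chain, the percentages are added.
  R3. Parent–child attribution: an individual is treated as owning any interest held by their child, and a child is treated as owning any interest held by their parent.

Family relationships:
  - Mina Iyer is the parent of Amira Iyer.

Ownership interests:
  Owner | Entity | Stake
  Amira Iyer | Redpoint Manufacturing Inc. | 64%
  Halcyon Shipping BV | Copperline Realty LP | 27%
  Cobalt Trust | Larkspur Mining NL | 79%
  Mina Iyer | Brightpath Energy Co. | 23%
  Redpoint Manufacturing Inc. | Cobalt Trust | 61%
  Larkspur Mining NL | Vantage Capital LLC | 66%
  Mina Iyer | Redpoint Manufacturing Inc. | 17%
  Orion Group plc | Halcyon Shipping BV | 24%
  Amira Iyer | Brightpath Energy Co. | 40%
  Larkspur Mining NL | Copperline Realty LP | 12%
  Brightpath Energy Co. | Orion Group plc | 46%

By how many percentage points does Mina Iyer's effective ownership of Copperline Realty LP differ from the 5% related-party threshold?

By parent–child attribution (R3), Mina Iyer is treated as also owning Amira Iyer's interest in Redpoint Manufacturing Inc, giving 17% + 64% = 81%.
By parent–child attribution (R3), Mina Iyer is treated as also owning Amira Iyer's interest in Brightpath Energy Co, giving 23% + 40% = 63%.
Chain via Redpoint Manufacturing Inc. → Cobalt Trust → Larkspur Mining NL (R1): 81% × 61% × 79% × 12% = 4.684068% of Copperline Realty LP.
Chain via Brightpath Energy Co. → Orion Group plc → Halcyon Shipping BV (R1): 63% × 46% × 24% × 27% = 1.877904% of Copperline Realty LP.
Aggregating (R2): 4.684068% + 1.877904% = 6.561972%.
6.561972% exceeds the 5% threshold by 1.561972 percentage points.

1.561972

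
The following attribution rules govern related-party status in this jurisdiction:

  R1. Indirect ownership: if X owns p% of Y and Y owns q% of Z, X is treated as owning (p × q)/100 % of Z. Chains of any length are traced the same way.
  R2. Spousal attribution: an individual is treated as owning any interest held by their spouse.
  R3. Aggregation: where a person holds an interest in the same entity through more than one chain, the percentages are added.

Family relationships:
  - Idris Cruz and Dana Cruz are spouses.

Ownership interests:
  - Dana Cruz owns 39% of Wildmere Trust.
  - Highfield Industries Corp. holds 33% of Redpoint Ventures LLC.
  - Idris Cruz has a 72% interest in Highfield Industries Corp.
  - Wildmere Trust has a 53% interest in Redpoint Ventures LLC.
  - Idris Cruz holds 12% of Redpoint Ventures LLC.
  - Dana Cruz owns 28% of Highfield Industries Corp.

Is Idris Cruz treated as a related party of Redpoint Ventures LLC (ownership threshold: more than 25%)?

By spousal attribution (R2), Idris Cruz is treated as also owning Dana Cruz's interest in Highfield Industries Corp, giving 72% + 28% = 100%.
By spousal attribution (R2), Idris Cruz is treated as owning Dana Cruz's 39% interest in Wildmere Trust.
Chain via Highfield Industries Corp. (R1): 100% × 33% = 33% of Redpoint Ventures LLC.
Direct interest in Redpoint Ventures LLC: 12%.
Chain via Wildmere Trust (R1): 39% × 53% = 20.67% of Redpoint Ventures LLC.
Aggregating (R3): 33% + 12% + 20.67% = 65.67%.
65.67% exceeds the 25% threshold, so Idris is a related party to Redpoint Ventures LLC.

Yes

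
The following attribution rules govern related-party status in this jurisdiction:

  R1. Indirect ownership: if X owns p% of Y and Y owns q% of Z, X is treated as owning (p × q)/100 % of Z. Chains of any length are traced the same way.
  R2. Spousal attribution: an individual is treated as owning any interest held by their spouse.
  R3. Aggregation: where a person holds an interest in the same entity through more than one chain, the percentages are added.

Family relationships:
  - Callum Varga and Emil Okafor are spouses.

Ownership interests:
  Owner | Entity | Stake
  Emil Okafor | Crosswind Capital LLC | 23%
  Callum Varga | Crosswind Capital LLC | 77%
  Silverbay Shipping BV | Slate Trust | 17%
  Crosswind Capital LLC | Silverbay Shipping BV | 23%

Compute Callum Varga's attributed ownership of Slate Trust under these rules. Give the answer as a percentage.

3.91%

By spousal attribution (R2), Callum Varga is treated as also owning Emil Okafor's interest in Crosswind Capital LLC, giving 77% + 23% = 100%.
Chain via Crosswind Capital LLC → Silverbay Shipping BV (R1): 100% × 23% × 17% = 3.91% of Slate Trust.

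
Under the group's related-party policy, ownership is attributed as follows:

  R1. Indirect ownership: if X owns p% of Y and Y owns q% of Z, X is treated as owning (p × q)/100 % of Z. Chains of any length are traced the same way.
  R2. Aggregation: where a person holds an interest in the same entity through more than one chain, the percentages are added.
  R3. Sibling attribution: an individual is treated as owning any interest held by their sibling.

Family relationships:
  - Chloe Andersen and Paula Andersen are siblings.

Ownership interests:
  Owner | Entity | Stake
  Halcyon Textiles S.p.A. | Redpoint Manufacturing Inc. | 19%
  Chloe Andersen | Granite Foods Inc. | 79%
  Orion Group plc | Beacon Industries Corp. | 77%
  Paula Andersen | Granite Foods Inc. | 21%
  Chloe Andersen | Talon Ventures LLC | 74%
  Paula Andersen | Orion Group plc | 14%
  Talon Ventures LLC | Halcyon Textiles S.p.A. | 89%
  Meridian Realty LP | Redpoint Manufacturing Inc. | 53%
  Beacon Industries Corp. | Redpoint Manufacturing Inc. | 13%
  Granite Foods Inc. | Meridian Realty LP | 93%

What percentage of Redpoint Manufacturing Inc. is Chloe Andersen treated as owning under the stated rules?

63.2048%

By sibling attribution (R3), Chloe Andersen is treated as also owning Paula Andersen's interest in Granite Foods Inc, giving 79% + 21% = 100%.
By sibling attribution (R3), Chloe Andersen is treated as owning Paula Andersen's 14% interest in Orion Group plc.
Chain via Granite Foods Inc. → Meridian Realty LP (R1): 100% × 93% × 53% = 49.29% of Redpoint Manufacturing Inc.
Chain via Talon Ventures LLC → Halcyon Textiles S.p.A. (R1): 74% × 89% × 19% = 12.5134% of Redpoint Manufacturing Inc.
Chain via Orion Group plc → Beacon Industries Corp. (R1): 14% × 77% × 13% = 1.4014% of Redpoint Manufacturing Inc.
Aggregating (R2): 49.29% + 12.5134% + 1.4014% = 63.2048%.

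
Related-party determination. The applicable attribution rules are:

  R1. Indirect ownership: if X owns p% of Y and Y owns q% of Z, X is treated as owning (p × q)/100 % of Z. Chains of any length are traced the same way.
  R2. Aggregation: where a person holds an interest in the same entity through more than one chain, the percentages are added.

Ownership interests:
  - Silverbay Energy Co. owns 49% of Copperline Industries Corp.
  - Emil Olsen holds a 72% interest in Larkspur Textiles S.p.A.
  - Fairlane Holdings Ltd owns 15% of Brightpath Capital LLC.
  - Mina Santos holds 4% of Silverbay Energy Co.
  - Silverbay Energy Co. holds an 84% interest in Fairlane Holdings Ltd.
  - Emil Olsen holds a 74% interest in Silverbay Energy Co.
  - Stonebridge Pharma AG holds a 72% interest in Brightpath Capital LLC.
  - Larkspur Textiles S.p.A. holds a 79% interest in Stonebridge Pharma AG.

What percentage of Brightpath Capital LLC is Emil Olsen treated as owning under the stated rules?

Chain via Larkspur Textiles S.p.A. → Stonebridge Pharma AG (R1): 72% × 79% × 72% = 40.9536% of Brightpath Capital LLC.
Chain via Silverbay Energy Co. → Fairlane Holdings Ltd (R1): 74% × 84% × 15% = 9.324% of Brightpath Capital LLC.
Aggregating (R2): 40.9536% + 9.324% = 50.2776%.

50.2776%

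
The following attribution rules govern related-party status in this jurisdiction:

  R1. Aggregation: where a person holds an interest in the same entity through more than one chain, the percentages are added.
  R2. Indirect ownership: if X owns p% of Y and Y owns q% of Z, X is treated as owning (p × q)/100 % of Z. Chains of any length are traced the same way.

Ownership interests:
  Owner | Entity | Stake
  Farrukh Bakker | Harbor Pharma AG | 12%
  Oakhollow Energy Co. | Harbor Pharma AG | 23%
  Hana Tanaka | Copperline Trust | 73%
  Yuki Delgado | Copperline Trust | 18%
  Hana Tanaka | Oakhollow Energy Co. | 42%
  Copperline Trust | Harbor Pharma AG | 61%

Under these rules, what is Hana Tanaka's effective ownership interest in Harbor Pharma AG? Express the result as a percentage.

54.19%

Chain via Oakhollow Energy Co. (R2): 42% × 23% = 9.66% of Harbor Pharma AG.
Chain via Copperline Trust (R2): 73% × 61% = 44.53% of Harbor Pharma AG.
Aggregating (R1): 9.66% + 44.53% = 54.19%.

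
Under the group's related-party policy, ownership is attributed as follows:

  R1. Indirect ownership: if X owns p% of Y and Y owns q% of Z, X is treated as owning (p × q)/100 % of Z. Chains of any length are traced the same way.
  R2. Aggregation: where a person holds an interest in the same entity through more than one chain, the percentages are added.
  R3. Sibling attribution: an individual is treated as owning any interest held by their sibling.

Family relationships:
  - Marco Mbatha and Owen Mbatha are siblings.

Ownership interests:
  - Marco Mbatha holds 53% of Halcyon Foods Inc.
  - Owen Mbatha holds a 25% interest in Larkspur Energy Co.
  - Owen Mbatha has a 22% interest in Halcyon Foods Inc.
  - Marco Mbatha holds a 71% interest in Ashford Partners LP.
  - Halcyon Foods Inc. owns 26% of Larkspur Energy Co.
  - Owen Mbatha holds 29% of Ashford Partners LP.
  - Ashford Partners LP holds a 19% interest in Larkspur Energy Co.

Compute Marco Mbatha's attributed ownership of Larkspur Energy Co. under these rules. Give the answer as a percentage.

By sibling attribution (R3), Marco Mbatha is treated as also owning Owen Mbatha's interest in Ashford Partners LP, giving 71% + 29% = 100%.
By sibling attribution (R3), Marco Mbatha is treated as also owning Owen Mbatha's interest in Halcyon Foods Inc, giving 53% + 22% = 75%.
By sibling attribution (R3), Marco Mbatha is treated as owning Owen Mbatha's 25% interest in Larkspur Energy Co.
Chain via Ashford Partners LP (R1): 100% × 19% = 19% of Larkspur Energy Co.
Chain via Halcyon Foods Inc. (R1): 75% × 26% = 19.5% of Larkspur Energy Co.
Direct interest in Larkspur Energy Co: 25%.
Aggregating (R2): 19% + 19.5% + 25% = 63.5%.

63.5%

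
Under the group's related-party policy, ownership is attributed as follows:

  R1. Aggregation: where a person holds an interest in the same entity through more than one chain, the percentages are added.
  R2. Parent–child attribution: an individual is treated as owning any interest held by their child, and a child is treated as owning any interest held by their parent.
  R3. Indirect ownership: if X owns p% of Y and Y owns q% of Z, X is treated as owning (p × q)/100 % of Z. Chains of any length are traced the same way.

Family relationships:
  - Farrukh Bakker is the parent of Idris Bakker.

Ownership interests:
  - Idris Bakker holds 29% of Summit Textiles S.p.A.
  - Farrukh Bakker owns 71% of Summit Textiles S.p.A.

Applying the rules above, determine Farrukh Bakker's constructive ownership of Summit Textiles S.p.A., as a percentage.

By parent–child attribution (R2), Farrukh Bakker is treated as also owning Idris Bakker's interest in Summit Textiles S.p.A, giving 71% + 29% = 100%.
Direct interest in Summit Textiles S.p.A: 100%.

100%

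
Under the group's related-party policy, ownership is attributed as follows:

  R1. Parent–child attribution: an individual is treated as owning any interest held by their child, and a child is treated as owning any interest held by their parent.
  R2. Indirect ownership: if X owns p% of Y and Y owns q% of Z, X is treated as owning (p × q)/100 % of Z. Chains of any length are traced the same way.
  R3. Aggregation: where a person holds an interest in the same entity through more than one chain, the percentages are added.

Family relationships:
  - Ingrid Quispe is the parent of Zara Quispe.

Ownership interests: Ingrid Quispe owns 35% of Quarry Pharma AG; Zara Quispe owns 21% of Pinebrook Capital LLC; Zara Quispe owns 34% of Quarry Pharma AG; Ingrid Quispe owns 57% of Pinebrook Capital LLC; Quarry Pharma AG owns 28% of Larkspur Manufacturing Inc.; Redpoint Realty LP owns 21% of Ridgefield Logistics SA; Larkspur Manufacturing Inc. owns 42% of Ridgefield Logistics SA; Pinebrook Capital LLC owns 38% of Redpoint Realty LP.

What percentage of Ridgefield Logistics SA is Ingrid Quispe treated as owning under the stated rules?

14.3388%

By parent–child attribution (R1), Ingrid Quispe is treated as also owning Zara Quispe's interest in Pinebrook Capital LLC, giving 57% + 21% = 78%.
By parent–child attribution (R1), Ingrid Quispe is treated as also owning Zara Quispe's interest in Quarry Pharma AG, giving 35% + 34% = 69%.
Chain via Pinebrook Capital LLC → Redpoint Realty LP (R2): 78% × 38% × 21% = 6.2244% of Ridgefield Logistics SA.
Chain via Quarry Pharma AG → Larkspur Manufacturing Inc. (R2): 69% × 28% × 42% = 8.1144% of Ridgefield Logistics SA.
Aggregating (R3): 6.2244% + 8.1144% = 14.3388%.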